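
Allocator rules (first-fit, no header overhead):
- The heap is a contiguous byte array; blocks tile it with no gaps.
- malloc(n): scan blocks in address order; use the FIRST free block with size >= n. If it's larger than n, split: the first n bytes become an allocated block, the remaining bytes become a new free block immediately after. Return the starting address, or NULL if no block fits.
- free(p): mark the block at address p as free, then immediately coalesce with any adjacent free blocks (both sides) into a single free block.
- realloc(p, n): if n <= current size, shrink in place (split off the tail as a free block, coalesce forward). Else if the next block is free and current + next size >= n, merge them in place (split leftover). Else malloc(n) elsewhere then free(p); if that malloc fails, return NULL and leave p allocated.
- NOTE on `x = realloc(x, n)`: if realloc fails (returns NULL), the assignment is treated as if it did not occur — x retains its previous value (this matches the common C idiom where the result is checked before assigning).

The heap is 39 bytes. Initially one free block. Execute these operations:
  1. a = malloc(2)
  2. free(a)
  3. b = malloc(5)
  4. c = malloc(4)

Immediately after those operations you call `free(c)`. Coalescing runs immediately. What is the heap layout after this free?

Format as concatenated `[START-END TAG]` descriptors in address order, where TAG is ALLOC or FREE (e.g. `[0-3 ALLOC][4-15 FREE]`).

Op 1: a = malloc(2) -> a = 0; heap: [0-1 ALLOC][2-38 FREE]
Op 2: free(a) -> (freed a); heap: [0-38 FREE]
Op 3: b = malloc(5) -> b = 0; heap: [0-4 ALLOC][5-38 FREE]
Op 4: c = malloc(4) -> c = 5; heap: [0-4 ALLOC][5-8 ALLOC][9-38 FREE]
free(c): c = 5 -> block [5-8 ALLOC]; mark free, coalesce with adjacent free neighbors -> [0-4 ALLOC][5-38 FREE]

Answer: [0-4 ALLOC][5-38 FREE]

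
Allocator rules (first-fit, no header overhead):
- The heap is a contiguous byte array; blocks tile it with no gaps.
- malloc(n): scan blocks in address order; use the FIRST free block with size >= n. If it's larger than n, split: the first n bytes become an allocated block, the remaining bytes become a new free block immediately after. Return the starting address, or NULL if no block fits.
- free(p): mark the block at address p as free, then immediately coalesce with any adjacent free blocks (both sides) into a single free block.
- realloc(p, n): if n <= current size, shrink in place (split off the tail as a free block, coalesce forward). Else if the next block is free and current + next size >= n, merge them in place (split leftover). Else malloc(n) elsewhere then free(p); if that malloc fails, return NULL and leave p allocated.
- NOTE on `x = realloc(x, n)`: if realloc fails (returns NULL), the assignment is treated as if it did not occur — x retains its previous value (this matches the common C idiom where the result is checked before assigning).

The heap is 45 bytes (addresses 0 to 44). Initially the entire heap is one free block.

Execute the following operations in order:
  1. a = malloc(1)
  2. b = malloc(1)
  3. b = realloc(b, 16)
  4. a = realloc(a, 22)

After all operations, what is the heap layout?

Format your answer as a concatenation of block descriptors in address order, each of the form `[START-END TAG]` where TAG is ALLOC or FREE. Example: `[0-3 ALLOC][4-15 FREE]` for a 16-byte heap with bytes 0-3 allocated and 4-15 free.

Answer: [0-0 FREE][1-16 ALLOC][17-38 ALLOC][39-44 FREE]

Derivation:
Op 1: a = malloc(1) -> a = 0; heap: [0-0 ALLOC][1-44 FREE]
Op 2: b = malloc(1) -> b = 1; heap: [0-0 ALLOC][1-1 ALLOC][2-44 FREE]
Op 3: b = realloc(b, 16) -> b = 1; heap: [0-0 ALLOC][1-16 ALLOC][17-44 FREE]
Op 4: a = realloc(a, 22) -> a = 17; heap: [0-0 FREE][1-16 ALLOC][17-38 ALLOC][39-44 FREE]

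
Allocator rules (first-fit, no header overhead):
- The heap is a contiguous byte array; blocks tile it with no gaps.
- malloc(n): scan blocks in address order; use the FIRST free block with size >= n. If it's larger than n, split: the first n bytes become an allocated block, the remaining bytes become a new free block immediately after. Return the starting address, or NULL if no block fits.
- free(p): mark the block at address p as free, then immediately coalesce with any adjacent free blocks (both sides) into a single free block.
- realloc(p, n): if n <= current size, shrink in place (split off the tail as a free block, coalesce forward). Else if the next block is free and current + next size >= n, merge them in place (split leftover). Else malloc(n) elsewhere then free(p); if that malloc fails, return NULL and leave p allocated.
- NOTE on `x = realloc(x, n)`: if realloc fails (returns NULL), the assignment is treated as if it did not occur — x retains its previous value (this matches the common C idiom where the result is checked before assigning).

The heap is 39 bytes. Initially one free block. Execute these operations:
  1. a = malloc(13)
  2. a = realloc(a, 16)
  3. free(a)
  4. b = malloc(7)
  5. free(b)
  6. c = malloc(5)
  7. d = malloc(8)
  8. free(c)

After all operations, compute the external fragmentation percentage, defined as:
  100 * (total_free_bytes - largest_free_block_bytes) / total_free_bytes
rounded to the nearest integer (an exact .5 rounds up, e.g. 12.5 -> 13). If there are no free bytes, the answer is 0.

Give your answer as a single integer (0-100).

Answer: 16

Derivation:
Op 1: a = malloc(13) -> a = 0; heap: [0-12 ALLOC][13-38 FREE]
Op 2: a = realloc(a, 16) -> a = 0; heap: [0-15 ALLOC][16-38 FREE]
Op 3: free(a) -> (freed a); heap: [0-38 FREE]
Op 4: b = malloc(7) -> b = 0; heap: [0-6 ALLOC][7-38 FREE]
Op 5: free(b) -> (freed b); heap: [0-38 FREE]
Op 6: c = malloc(5) -> c = 0; heap: [0-4 ALLOC][5-38 FREE]
Op 7: d = malloc(8) -> d = 5; heap: [0-4 ALLOC][5-12 ALLOC][13-38 FREE]
Op 8: free(c) -> (freed c); heap: [0-4 FREE][5-12 ALLOC][13-38 FREE]
Free blocks: [5 26] total_free=31 largest=26 -> 100*(31-26)/31 = 500/31 ≈ 16.129 -> rounds to 16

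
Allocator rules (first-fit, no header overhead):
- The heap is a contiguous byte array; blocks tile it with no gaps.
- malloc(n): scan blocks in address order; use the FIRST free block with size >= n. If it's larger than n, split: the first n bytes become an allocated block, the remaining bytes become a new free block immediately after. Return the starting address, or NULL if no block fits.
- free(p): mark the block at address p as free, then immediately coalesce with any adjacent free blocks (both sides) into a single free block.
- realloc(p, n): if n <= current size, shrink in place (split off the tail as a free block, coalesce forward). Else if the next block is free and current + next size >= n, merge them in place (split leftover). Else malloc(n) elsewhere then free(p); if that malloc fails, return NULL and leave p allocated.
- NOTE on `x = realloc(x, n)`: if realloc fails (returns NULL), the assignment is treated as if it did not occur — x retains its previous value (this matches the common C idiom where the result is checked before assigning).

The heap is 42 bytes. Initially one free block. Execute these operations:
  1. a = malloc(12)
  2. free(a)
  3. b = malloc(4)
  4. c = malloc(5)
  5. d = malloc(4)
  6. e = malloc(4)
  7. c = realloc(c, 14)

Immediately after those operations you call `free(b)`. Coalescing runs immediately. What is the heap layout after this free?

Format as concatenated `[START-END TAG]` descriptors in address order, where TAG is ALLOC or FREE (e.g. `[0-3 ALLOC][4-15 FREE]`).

Answer: [0-8 FREE][9-12 ALLOC][13-16 ALLOC][17-30 ALLOC][31-41 FREE]

Derivation:
Op 1: a = malloc(12) -> a = 0; heap: [0-11 ALLOC][12-41 FREE]
Op 2: free(a) -> (freed a); heap: [0-41 FREE]
Op 3: b = malloc(4) -> b = 0; heap: [0-3 ALLOC][4-41 FREE]
Op 4: c = malloc(5) -> c = 4; heap: [0-3 ALLOC][4-8 ALLOC][9-41 FREE]
Op 5: d = malloc(4) -> d = 9; heap: [0-3 ALLOC][4-8 ALLOC][9-12 ALLOC][13-41 FREE]
Op 6: e = malloc(4) -> e = 13; heap: [0-3 ALLOC][4-8 ALLOC][9-12 ALLOC][13-16 ALLOC][17-41 FREE]
Op 7: c = realloc(c, 14) -> c = 17; heap: [0-3 ALLOC][4-8 FREE][9-12 ALLOC][13-16 ALLOC][17-30 ALLOC][31-41 FREE]
free(b): b = 0 -> block [0-3 ALLOC]; mark free, coalesce with adjacent free neighbors -> [0-8 FREE][9-12 ALLOC][13-16 ALLOC][17-30 ALLOC][31-41 FREE]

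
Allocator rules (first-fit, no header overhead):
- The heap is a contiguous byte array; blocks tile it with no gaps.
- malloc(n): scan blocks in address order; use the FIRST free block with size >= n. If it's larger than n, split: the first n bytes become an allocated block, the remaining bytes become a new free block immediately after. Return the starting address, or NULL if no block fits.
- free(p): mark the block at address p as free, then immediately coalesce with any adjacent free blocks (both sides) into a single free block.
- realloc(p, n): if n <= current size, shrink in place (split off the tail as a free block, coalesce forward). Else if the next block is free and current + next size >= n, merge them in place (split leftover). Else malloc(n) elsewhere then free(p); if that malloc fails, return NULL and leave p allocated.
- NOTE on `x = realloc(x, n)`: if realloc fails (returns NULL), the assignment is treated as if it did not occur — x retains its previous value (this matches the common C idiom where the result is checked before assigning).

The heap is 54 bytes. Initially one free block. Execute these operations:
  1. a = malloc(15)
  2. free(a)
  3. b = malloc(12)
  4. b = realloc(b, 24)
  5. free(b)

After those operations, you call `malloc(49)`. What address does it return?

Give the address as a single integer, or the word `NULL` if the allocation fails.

Op 1: a = malloc(15) -> a = 0; heap: [0-14 ALLOC][15-53 FREE]
Op 2: free(a) -> (freed a); heap: [0-53 FREE]
Op 3: b = malloc(12) -> b = 0; heap: [0-11 ALLOC][12-53 FREE]
Op 4: b = realloc(b, 24) -> b = 0; heap: [0-23 ALLOC][24-53 FREE]
Op 5: free(b) -> (freed b); heap: [0-53 FREE]
malloc(49): first-fit scan over [0-53 FREE] -> 0

Answer: 0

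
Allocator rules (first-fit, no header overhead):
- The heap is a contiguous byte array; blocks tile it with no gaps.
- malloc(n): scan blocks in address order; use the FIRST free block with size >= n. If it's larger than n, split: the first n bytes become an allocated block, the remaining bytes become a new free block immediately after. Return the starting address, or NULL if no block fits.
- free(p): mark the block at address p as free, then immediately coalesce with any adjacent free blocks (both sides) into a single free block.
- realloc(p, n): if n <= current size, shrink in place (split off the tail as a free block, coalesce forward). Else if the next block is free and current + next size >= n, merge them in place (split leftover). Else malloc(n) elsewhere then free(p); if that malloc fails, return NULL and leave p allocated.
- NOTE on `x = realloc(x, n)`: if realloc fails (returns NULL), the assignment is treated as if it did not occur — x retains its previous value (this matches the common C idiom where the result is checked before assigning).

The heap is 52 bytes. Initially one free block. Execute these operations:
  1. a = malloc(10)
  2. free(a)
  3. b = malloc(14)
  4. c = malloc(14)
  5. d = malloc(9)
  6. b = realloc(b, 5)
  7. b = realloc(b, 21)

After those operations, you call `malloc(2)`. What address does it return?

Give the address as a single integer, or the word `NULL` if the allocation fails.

Op 1: a = malloc(10) -> a = 0; heap: [0-9 ALLOC][10-51 FREE]
Op 2: free(a) -> (freed a); heap: [0-51 FREE]
Op 3: b = malloc(14) -> b = 0; heap: [0-13 ALLOC][14-51 FREE]
Op 4: c = malloc(14) -> c = 14; heap: [0-13 ALLOC][14-27 ALLOC][28-51 FREE]
Op 5: d = malloc(9) -> d = 28; heap: [0-13 ALLOC][14-27 ALLOC][28-36 ALLOC][37-51 FREE]
Op 6: b = realloc(b, 5) -> b = 0; heap: [0-4 ALLOC][5-13 FREE][14-27 ALLOC][28-36 ALLOC][37-51 FREE]
Op 7: b = realloc(b, 21) -> NULL (b unchanged); heap: [0-4 ALLOC][5-13 FREE][14-27 ALLOC][28-36 ALLOC][37-51 FREE]
malloc(2): first-fit scan over [0-4 ALLOC][5-13 FREE][14-27 ALLOC][28-36 ALLOC][37-51 FREE] -> 5

Answer: 5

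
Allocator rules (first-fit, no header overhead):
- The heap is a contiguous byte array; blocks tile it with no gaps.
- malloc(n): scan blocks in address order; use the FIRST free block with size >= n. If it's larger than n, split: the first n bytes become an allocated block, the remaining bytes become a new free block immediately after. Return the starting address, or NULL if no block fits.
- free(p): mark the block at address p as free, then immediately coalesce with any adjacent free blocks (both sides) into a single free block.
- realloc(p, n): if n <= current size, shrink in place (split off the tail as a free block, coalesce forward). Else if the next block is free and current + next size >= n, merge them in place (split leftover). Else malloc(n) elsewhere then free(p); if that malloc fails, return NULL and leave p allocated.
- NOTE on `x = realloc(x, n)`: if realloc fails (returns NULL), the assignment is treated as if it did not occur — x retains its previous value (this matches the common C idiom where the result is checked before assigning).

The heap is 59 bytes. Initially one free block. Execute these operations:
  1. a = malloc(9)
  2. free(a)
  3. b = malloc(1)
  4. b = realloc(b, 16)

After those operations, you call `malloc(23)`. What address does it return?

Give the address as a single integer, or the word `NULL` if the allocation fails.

Op 1: a = malloc(9) -> a = 0; heap: [0-8 ALLOC][9-58 FREE]
Op 2: free(a) -> (freed a); heap: [0-58 FREE]
Op 3: b = malloc(1) -> b = 0; heap: [0-0 ALLOC][1-58 FREE]
Op 4: b = realloc(b, 16) -> b = 0; heap: [0-15 ALLOC][16-58 FREE]
malloc(23): first-fit scan over [0-15 ALLOC][16-58 FREE] -> 16

Answer: 16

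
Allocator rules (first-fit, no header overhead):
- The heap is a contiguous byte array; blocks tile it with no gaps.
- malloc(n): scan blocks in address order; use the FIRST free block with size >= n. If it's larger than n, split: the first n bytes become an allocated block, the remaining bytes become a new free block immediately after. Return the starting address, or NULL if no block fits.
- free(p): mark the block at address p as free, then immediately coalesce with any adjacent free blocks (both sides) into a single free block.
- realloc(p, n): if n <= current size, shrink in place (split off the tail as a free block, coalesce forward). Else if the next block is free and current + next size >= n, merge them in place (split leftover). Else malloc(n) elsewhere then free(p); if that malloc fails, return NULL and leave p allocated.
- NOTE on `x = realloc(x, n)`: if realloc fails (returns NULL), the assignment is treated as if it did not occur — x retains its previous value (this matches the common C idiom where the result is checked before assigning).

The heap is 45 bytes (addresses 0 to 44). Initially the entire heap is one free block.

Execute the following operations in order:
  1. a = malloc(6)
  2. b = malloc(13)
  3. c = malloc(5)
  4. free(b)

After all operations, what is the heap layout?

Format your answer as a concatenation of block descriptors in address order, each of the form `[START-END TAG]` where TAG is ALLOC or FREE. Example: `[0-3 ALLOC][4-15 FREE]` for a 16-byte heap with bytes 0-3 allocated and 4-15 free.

Answer: [0-5 ALLOC][6-18 FREE][19-23 ALLOC][24-44 FREE]

Derivation:
Op 1: a = malloc(6) -> a = 0; heap: [0-5 ALLOC][6-44 FREE]
Op 2: b = malloc(13) -> b = 6; heap: [0-5 ALLOC][6-18 ALLOC][19-44 FREE]
Op 3: c = malloc(5) -> c = 19; heap: [0-5 ALLOC][6-18 ALLOC][19-23 ALLOC][24-44 FREE]
Op 4: free(b) -> (freed b); heap: [0-5 ALLOC][6-18 FREE][19-23 ALLOC][24-44 FREE]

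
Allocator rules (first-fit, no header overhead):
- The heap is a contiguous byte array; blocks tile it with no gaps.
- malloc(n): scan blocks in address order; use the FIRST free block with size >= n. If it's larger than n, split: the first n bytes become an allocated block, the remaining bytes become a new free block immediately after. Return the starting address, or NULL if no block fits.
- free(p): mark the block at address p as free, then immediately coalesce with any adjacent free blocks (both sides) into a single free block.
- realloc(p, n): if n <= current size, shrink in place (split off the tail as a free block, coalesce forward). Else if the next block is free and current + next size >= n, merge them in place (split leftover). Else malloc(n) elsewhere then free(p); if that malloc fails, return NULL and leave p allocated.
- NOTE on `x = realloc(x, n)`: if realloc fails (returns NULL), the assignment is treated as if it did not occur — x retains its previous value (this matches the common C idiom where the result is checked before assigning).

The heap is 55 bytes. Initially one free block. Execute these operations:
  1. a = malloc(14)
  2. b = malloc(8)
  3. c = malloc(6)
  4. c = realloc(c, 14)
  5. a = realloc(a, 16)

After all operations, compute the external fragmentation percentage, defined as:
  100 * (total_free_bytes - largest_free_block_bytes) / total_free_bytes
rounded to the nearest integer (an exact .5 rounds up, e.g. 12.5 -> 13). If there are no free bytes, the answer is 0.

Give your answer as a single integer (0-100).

Op 1: a = malloc(14) -> a = 0; heap: [0-13 ALLOC][14-54 FREE]
Op 2: b = malloc(8) -> b = 14; heap: [0-13 ALLOC][14-21 ALLOC][22-54 FREE]
Op 3: c = malloc(6) -> c = 22; heap: [0-13 ALLOC][14-21 ALLOC][22-27 ALLOC][28-54 FREE]
Op 4: c = realloc(c, 14) -> c = 22; heap: [0-13 ALLOC][14-21 ALLOC][22-35 ALLOC][36-54 FREE]
Op 5: a = realloc(a, 16) -> a = 36; heap: [0-13 FREE][14-21 ALLOC][22-35 ALLOC][36-51 ALLOC][52-54 FREE]
Free blocks: [14 3] total_free=17 largest=14 -> 100*(17-14)/17 = 300/17 ≈ 17.647 -> rounds to 18

Answer: 18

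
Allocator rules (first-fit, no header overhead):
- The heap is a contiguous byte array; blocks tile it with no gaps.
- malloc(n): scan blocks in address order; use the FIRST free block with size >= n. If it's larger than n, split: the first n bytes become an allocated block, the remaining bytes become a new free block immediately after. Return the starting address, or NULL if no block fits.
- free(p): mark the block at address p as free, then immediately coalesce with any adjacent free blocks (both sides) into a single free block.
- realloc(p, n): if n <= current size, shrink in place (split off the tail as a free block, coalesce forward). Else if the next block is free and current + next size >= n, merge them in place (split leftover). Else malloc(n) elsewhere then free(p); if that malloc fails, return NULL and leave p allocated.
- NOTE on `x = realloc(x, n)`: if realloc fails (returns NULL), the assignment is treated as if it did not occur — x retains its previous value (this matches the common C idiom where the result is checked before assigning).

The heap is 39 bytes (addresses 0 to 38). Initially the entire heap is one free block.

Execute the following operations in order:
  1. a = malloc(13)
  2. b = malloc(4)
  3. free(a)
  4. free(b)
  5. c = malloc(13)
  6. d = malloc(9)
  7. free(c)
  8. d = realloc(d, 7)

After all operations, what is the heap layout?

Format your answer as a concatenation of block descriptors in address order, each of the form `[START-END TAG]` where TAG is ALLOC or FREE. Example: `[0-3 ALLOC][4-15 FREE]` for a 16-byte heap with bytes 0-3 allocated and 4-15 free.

Answer: [0-12 FREE][13-19 ALLOC][20-38 FREE]

Derivation:
Op 1: a = malloc(13) -> a = 0; heap: [0-12 ALLOC][13-38 FREE]
Op 2: b = malloc(4) -> b = 13; heap: [0-12 ALLOC][13-16 ALLOC][17-38 FREE]
Op 3: free(a) -> (freed a); heap: [0-12 FREE][13-16 ALLOC][17-38 FREE]
Op 4: free(b) -> (freed b); heap: [0-38 FREE]
Op 5: c = malloc(13) -> c = 0; heap: [0-12 ALLOC][13-38 FREE]
Op 6: d = malloc(9) -> d = 13; heap: [0-12 ALLOC][13-21 ALLOC][22-38 FREE]
Op 7: free(c) -> (freed c); heap: [0-12 FREE][13-21 ALLOC][22-38 FREE]
Op 8: d = realloc(d, 7) -> d = 13; heap: [0-12 FREE][13-19 ALLOC][20-38 FREE]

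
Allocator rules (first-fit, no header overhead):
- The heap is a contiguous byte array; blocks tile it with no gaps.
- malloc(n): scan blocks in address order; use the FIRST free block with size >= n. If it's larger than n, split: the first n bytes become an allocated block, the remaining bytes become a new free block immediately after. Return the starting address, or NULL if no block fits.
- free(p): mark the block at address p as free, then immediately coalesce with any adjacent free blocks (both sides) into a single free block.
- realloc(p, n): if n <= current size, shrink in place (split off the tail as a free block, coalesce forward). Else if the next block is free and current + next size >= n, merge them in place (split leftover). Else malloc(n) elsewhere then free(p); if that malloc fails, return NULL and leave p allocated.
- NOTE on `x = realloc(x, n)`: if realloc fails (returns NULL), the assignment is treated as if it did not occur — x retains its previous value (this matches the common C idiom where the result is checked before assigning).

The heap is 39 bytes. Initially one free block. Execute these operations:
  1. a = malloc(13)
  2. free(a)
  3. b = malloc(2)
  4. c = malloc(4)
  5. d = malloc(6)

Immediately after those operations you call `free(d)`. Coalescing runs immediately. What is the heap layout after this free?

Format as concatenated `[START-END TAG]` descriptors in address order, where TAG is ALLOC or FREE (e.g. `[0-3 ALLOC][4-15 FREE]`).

Op 1: a = malloc(13) -> a = 0; heap: [0-12 ALLOC][13-38 FREE]
Op 2: free(a) -> (freed a); heap: [0-38 FREE]
Op 3: b = malloc(2) -> b = 0; heap: [0-1 ALLOC][2-38 FREE]
Op 4: c = malloc(4) -> c = 2; heap: [0-1 ALLOC][2-5 ALLOC][6-38 FREE]
Op 5: d = malloc(6) -> d = 6; heap: [0-1 ALLOC][2-5 ALLOC][6-11 ALLOC][12-38 FREE]
free(d): d = 6 -> block [6-11 ALLOC]; mark free, coalesce with adjacent free neighbors -> [0-1 ALLOC][2-5 ALLOC][6-38 FREE]

Answer: [0-1 ALLOC][2-5 ALLOC][6-38 FREE]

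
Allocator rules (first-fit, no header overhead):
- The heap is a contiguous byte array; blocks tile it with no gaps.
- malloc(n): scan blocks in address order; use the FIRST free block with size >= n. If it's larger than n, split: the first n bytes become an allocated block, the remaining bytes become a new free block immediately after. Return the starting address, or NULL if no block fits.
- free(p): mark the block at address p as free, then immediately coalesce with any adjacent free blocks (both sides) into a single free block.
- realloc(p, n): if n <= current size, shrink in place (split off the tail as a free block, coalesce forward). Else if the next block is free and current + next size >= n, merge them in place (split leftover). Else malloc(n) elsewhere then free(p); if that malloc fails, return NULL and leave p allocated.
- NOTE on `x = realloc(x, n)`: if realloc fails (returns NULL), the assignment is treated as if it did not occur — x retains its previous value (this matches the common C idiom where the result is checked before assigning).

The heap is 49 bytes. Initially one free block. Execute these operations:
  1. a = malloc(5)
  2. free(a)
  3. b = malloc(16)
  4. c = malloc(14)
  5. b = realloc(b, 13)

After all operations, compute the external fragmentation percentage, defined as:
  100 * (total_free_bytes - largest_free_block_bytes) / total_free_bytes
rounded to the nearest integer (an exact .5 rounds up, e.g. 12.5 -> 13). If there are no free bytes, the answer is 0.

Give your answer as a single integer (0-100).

Op 1: a = malloc(5) -> a = 0; heap: [0-4 ALLOC][5-48 FREE]
Op 2: free(a) -> (freed a); heap: [0-48 FREE]
Op 3: b = malloc(16) -> b = 0; heap: [0-15 ALLOC][16-48 FREE]
Op 4: c = malloc(14) -> c = 16; heap: [0-15 ALLOC][16-29 ALLOC][30-48 FREE]
Op 5: b = realloc(b, 13) -> b = 0; heap: [0-12 ALLOC][13-15 FREE][16-29 ALLOC][30-48 FREE]
Free blocks: [3 19] total_free=22 largest=19 -> 100*(22-19)/22 = 300/22 ≈ 13.636 -> rounds to 14

Answer: 14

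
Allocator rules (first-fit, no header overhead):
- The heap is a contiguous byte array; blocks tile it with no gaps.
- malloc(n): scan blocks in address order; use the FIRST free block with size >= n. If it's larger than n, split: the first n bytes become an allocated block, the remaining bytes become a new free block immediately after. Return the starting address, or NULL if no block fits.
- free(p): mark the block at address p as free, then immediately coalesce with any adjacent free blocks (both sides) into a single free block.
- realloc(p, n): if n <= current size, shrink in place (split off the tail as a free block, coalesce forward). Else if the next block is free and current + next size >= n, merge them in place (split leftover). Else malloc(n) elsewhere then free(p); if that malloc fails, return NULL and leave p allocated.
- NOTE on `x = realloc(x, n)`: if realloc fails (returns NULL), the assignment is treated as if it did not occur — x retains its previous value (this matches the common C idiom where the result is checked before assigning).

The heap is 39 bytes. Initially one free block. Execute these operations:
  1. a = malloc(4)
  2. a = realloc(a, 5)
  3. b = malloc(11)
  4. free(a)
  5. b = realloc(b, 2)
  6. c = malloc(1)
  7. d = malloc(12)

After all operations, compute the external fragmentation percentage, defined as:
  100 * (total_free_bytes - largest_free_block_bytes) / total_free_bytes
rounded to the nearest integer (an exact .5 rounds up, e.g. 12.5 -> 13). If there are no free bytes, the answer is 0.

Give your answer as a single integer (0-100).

Op 1: a = malloc(4) -> a = 0; heap: [0-3 ALLOC][4-38 FREE]
Op 2: a = realloc(a, 5) -> a = 0; heap: [0-4 ALLOC][5-38 FREE]
Op 3: b = malloc(11) -> b = 5; heap: [0-4 ALLOC][5-15 ALLOC][16-38 FREE]
Op 4: free(a) -> (freed a); heap: [0-4 FREE][5-15 ALLOC][16-38 FREE]
Op 5: b = realloc(b, 2) -> b = 5; heap: [0-4 FREE][5-6 ALLOC][7-38 FREE]
Op 6: c = malloc(1) -> c = 0; heap: [0-0 ALLOC][1-4 FREE][5-6 ALLOC][7-38 FREE]
Op 7: d = malloc(12) -> d = 7; heap: [0-0 ALLOC][1-4 FREE][5-6 ALLOC][7-18 ALLOC][19-38 FREE]
Free blocks: [4 20] total_free=24 largest=20 -> 100*(24-20)/24 = 400/24 ≈ 16.667 -> rounds to 17

Answer: 17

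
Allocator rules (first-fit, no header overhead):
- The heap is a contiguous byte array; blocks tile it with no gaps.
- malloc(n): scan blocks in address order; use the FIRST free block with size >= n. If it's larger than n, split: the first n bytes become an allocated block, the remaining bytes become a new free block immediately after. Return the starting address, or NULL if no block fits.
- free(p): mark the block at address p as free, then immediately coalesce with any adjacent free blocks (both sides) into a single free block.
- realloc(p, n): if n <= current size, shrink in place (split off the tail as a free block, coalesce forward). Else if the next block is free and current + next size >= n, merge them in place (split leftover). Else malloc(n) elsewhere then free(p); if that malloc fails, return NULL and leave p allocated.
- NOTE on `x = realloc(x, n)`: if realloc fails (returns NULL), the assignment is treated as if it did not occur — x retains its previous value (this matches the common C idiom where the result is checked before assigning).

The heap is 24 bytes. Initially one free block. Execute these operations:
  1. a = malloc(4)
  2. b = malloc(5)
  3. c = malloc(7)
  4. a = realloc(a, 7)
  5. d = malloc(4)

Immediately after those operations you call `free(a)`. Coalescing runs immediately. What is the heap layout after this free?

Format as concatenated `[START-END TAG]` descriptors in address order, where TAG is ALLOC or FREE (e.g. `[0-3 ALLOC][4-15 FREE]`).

Op 1: a = malloc(4) -> a = 0; heap: [0-3 ALLOC][4-23 FREE]
Op 2: b = malloc(5) -> b = 4; heap: [0-3 ALLOC][4-8 ALLOC][9-23 FREE]
Op 3: c = malloc(7) -> c = 9; heap: [0-3 ALLOC][4-8 ALLOC][9-15 ALLOC][16-23 FREE]
Op 4: a = realloc(a, 7) -> a = 16; heap: [0-3 FREE][4-8 ALLOC][9-15 ALLOC][16-22 ALLOC][23-23 FREE]
Op 5: d = malloc(4) -> d = 0; heap: [0-3 ALLOC][4-8 ALLOC][9-15 ALLOC][16-22 ALLOC][23-23 FREE]
free(a): a = 16 -> block [16-22 ALLOC]; mark free, coalesce with adjacent free neighbors -> [0-3 ALLOC][4-8 ALLOC][9-15 ALLOC][16-23 FREE]

Answer: [0-3 ALLOC][4-8 ALLOC][9-15 ALLOC][16-23 FREE]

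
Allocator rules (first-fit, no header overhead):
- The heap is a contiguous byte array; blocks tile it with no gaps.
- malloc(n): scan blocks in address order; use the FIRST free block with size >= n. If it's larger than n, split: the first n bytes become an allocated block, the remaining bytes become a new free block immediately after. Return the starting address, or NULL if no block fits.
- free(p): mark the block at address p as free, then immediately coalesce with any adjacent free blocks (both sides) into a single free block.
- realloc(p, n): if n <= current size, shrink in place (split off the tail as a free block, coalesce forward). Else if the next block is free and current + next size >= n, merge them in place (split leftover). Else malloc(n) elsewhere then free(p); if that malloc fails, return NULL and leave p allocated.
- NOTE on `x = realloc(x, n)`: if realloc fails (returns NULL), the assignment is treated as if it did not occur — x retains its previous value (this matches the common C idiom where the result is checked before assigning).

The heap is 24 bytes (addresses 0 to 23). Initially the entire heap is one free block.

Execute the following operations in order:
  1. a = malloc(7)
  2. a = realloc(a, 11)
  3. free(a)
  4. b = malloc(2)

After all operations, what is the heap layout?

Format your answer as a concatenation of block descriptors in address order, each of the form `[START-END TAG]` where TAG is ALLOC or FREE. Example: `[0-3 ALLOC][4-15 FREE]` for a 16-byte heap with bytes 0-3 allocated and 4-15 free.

Answer: [0-1 ALLOC][2-23 FREE]

Derivation:
Op 1: a = malloc(7) -> a = 0; heap: [0-6 ALLOC][7-23 FREE]
Op 2: a = realloc(a, 11) -> a = 0; heap: [0-10 ALLOC][11-23 FREE]
Op 3: free(a) -> (freed a); heap: [0-23 FREE]
Op 4: b = malloc(2) -> b = 0; heap: [0-1 ALLOC][2-23 FREE]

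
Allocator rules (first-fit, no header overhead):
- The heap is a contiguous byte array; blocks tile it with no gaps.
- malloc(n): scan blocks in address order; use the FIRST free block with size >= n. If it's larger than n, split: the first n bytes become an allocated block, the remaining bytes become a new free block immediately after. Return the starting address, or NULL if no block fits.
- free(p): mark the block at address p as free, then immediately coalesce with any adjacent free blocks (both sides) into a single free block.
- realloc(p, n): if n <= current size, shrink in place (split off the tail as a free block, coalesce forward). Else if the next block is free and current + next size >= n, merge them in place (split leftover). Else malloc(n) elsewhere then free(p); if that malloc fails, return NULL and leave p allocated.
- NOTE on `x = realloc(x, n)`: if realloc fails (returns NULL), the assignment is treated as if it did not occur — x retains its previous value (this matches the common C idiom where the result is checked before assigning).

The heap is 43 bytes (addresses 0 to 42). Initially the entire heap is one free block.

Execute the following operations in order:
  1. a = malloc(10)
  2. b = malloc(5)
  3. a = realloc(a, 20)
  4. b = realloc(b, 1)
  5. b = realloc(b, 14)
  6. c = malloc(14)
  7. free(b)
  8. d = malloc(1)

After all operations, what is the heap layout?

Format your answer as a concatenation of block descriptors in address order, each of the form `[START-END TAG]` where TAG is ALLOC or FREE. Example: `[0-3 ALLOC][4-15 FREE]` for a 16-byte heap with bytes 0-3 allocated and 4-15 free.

Answer: [0-0 ALLOC][1-14 FREE][15-34 ALLOC][35-42 FREE]

Derivation:
Op 1: a = malloc(10) -> a = 0; heap: [0-9 ALLOC][10-42 FREE]
Op 2: b = malloc(5) -> b = 10; heap: [0-9 ALLOC][10-14 ALLOC][15-42 FREE]
Op 3: a = realloc(a, 20) -> a = 15; heap: [0-9 FREE][10-14 ALLOC][15-34 ALLOC][35-42 FREE]
Op 4: b = realloc(b, 1) -> b = 10; heap: [0-9 FREE][10-10 ALLOC][11-14 FREE][15-34 ALLOC][35-42 FREE]
Op 5: b = realloc(b, 14) -> NULL (b unchanged); heap: [0-9 FREE][10-10 ALLOC][11-14 FREE][15-34 ALLOC][35-42 FREE]
Op 6: c = malloc(14) -> c = NULL; heap: [0-9 FREE][10-10 ALLOC][11-14 FREE][15-34 ALLOC][35-42 FREE]
Op 7: free(b) -> (freed b); heap: [0-14 FREE][15-34 ALLOC][35-42 FREE]
Op 8: d = malloc(1) -> d = 0; heap: [0-0 ALLOC][1-14 FREE][15-34 ALLOC][35-42 FREE]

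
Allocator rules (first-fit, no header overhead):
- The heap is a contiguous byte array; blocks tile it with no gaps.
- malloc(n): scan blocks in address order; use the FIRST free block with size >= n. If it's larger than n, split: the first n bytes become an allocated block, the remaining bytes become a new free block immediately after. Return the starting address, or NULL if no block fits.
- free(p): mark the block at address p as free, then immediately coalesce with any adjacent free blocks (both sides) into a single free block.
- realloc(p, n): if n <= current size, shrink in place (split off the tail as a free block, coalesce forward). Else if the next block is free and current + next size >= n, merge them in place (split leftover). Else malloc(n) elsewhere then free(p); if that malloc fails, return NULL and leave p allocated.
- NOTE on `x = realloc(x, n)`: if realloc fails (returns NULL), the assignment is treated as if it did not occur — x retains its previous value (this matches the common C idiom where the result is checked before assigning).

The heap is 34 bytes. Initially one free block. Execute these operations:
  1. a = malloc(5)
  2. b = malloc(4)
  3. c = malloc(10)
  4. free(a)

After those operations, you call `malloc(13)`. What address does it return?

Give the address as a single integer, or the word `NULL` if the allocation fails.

Answer: 19

Derivation:
Op 1: a = malloc(5) -> a = 0; heap: [0-4 ALLOC][5-33 FREE]
Op 2: b = malloc(4) -> b = 5; heap: [0-4 ALLOC][5-8 ALLOC][9-33 FREE]
Op 3: c = malloc(10) -> c = 9; heap: [0-4 ALLOC][5-8 ALLOC][9-18 ALLOC][19-33 FREE]
Op 4: free(a) -> (freed a); heap: [0-4 FREE][5-8 ALLOC][9-18 ALLOC][19-33 FREE]
malloc(13): first-fit scan over [0-4 FREE][5-8 ALLOC][9-18 ALLOC][19-33 FREE] -> 19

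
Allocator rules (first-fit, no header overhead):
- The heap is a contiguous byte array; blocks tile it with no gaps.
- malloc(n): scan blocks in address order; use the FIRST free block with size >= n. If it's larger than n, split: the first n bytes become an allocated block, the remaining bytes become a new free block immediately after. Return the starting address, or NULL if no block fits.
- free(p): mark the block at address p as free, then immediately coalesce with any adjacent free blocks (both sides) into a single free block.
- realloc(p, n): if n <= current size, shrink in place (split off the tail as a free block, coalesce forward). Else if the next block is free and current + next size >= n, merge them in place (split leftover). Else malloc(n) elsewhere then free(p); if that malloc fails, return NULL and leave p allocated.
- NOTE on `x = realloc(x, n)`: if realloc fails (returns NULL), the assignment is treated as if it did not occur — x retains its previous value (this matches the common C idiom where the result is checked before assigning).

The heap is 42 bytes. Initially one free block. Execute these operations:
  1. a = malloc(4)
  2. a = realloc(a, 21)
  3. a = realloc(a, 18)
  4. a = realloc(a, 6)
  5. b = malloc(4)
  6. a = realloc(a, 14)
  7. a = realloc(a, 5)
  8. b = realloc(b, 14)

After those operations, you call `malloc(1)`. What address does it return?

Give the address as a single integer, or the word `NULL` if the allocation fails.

Op 1: a = malloc(4) -> a = 0; heap: [0-3 ALLOC][4-41 FREE]
Op 2: a = realloc(a, 21) -> a = 0; heap: [0-20 ALLOC][21-41 FREE]
Op 3: a = realloc(a, 18) -> a = 0; heap: [0-17 ALLOC][18-41 FREE]
Op 4: a = realloc(a, 6) -> a = 0; heap: [0-5 ALLOC][6-41 FREE]
Op 5: b = malloc(4) -> b = 6; heap: [0-5 ALLOC][6-9 ALLOC][10-41 FREE]
Op 6: a = realloc(a, 14) -> a = 10; heap: [0-5 FREE][6-9 ALLOC][10-23 ALLOC][24-41 FREE]
Op 7: a = realloc(a, 5) -> a = 10; heap: [0-5 FREE][6-9 ALLOC][10-14 ALLOC][15-41 FREE]
Op 8: b = realloc(b, 14) -> b = 15; heap: [0-9 FREE][10-14 ALLOC][15-28 ALLOC][29-41 FREE]
malloc(1): first-fit scan over [0-9 FREE][10-14 ALLOC][15-28 ALLOC][29-41 FREE] -> 0

Answer: 0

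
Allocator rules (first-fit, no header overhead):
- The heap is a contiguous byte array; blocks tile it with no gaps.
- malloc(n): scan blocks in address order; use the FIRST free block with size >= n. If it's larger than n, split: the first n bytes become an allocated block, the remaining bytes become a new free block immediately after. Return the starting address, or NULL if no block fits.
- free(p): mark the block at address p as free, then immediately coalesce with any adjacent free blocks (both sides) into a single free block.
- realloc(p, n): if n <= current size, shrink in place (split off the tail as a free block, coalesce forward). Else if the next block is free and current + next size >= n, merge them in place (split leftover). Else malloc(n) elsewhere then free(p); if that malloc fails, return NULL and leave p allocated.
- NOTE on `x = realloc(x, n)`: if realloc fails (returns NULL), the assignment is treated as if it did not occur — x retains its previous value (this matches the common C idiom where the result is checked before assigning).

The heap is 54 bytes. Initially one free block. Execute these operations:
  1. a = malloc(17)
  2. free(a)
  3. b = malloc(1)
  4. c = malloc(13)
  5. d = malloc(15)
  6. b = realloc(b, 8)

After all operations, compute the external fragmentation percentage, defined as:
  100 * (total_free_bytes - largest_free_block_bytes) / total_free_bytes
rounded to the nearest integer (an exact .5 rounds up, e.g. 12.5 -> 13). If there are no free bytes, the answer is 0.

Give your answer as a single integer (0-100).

Op 1: a = malloc(17) -> a = 0; heap: [0-16 ALLOC][17-53 FREE]
Op 2: free(a) -> (freed a); heap: [0-53 FREE]
Op 3: b = malloc(1) -> b = 0; heap: [0-0 ALLOC][1-53 FREE]
Op 4: c = malloc(13) -> c = 1; heap: [0-0 ALLOC][1-13 ALLOC][14-53 FREE]
Op 5: d = malloc(15) -> d = 14; heap: [0-0 ALLOC][1-13 ALLOC][14-28 ALLOC][29-53 FREE]
Op 6: b = realloc(b, 8) -> b = 29; heap: [0-0 FREE][1-13 ALLOC][14-28 ALLOC][29-36 ALLOC][37-53 FREE]
Free blocks: [1 17] total_free=18 largest=17 -> 100*(18-17)/18 = 100/18 ≈ 5.556 -> rounds to 6

Answer: 6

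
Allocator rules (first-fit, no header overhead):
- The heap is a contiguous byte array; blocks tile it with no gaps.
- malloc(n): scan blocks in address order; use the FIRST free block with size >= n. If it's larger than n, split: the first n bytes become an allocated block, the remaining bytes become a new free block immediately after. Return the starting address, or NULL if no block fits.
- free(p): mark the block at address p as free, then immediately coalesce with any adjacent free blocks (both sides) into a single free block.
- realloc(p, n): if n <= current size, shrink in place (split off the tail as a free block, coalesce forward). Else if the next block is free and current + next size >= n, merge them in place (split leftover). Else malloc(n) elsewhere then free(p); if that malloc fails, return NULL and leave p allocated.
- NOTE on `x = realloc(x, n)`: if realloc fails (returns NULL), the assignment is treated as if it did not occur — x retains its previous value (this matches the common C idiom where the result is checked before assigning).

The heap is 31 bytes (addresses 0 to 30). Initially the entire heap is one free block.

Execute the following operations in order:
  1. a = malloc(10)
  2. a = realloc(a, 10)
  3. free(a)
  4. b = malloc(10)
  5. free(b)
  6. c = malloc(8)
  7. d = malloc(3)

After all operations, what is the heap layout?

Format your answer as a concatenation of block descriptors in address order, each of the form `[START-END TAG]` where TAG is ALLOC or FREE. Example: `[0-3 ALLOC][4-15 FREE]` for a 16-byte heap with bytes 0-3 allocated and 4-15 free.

Op 1: a = malloc(10) -> a = 0; heap: [0-9 ALLOC][10-30 FREE]
Op 2: a = realloc(a, 10) -> a = 0; heap: [0-9 ALLOC][10-30 FREE]
Op 3: free(a) -> (freed a); heap: [0-30 FREE]
Op 4: b = malloc(10) -> b = 0; heap: [0-9 ALLOC][10-30 FREE]
Op 5: free(b) -> (freed b); heap: [0-30 FREE]
Op 6: c = malloc(8) -> c = 0; heap: [0-7 ALLOC][8-30 FREE]
Op 7: d = malloc(3) -> d = 8; heap: [0-7 ALLOC][8-10 ALLOC][11-30 FREE]

Answer: [0-7 ALLOC][8-10 ALLOC][11-30 FREE]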